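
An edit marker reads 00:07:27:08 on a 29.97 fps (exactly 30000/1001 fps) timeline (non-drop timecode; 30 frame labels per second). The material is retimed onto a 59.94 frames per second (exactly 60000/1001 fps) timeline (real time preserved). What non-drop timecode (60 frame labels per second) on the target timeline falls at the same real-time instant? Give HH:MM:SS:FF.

00:07:27:16

Source frame index: (0×3600 + 7×60 + 27) × 30 + 8 = 13418.
Real time: 13418 / (30000/1001) = 6715709/15000 s.
Target frame: (6715709/15000) × (60000/1001) = 26836.
At 60 labels/s: frame 26836 → 00:07:27:16.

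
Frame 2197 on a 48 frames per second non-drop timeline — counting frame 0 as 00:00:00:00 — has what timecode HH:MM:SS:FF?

00:00:45:37

2197 ÷ 48 = 45 full seconds, remainder 37 frames.
45 s = 0 h 0 min 45 s.
Timecode: 00:00:45:37.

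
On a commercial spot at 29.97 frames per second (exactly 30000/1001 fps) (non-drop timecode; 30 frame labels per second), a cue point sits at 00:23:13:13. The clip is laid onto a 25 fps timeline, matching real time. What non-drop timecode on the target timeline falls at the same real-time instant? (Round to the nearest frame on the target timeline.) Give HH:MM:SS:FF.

00:23:14:21

Source frame index: (0×3600 + 23×60 + 13) × 30 + 13 = 41803.
Real time: 41803 / (30000/1001) = 41844803/30000 s.
Target frame: (41844803/30000) × (25) = 41844803/1200 ≈ 34870.669 → 34871.
At 25 labels/s: frame 34871 → 00:23:14:21.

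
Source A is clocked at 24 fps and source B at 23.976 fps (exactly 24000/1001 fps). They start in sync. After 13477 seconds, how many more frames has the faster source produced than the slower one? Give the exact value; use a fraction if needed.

323448/1001 frames

A emits 24 × 13477 = 323448 frames; B emits 24000/1001 × 13477 = 323448000/1001.
Difference = 323448/1001 frames (≈ 323.1249); B is behind A.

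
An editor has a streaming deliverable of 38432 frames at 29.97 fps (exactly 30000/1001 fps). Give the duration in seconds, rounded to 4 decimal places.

1282.3477 seconds

Running time = 38432 × 1001/30000 = 2404402/1875 s ≈ 1282.3477 s.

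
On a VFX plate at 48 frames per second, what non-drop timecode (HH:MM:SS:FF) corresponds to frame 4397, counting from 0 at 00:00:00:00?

00:01:31:29

4397 ÷ 48 = 91 full seconds, remainder 29 frames.
91 s = 0 h 1 min 31 s.
Timecode: 00:01:31:29.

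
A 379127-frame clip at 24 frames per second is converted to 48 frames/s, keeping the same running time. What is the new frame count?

Target frames = source frames × (target rate / source rate) = 379127 × (48)/(24) = 379127 × 2 = 758254.

758254 frames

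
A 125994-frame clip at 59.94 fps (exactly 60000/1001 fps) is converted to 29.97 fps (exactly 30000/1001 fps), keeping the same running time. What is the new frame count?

Frames at target rate = 125994 × (30000/1001) / (60000/1001) = 62997.

62997 frames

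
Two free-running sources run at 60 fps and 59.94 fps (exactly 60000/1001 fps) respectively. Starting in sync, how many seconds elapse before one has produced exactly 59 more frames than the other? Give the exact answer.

The gap grows by |60000/1001 − 60| = 60/1001 frames per second.
Time for a 59-frame gap: 59 ÷ (60/1001) = 59059/60 s.

59059/60 seconds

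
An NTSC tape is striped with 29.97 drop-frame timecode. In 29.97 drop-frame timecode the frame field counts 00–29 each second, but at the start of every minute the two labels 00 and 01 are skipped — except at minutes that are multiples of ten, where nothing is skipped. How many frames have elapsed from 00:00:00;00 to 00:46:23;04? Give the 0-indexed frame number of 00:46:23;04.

Complete 10-minute blocks: 4, each 17982 frames → 71928.
Remaining 6 whole minutes in the current block: 1800 + 5 × 1798 = 10790 frames.
Within the current minute: 23 × 30 + 4 − 2 = 692 (labels ;00/;01 skipped at this minute). Total = 71928 + 10790 + 692 = 83410.

83410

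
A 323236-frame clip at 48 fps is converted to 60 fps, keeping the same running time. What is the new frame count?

404045 frames

Target frames = source frames × (target rate / source rate) = 323236 × (60)/(48) = 323236 × 5/4 = 404045.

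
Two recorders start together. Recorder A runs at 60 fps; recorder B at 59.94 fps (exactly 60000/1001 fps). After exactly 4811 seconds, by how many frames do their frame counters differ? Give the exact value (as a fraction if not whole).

A emits 60 × 4811 = 288660 frames; B emits 60000/1001 × 4811 = 288660000/1001.
Difference = 288660/1001 frames (≈ 288.3716); B is behind A.

288660/1001 frames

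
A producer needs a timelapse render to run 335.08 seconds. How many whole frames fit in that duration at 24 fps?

8041 frames

Frames = 335.08 × 24 = 201048/25 ≈ 8041.9200.
Complete frames: 8041.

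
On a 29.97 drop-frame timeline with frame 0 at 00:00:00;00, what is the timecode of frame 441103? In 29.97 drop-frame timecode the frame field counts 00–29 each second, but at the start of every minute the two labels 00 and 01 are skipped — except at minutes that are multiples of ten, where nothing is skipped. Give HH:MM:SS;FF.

Ten DF minutes hold 17982 frames, so frame 441103 lies in block 24 (frames 431568–449549) with 9535 frames into that block.
The block's first minute is 1800 frames and the rest 1798 each; 9535 frames reaches minute 5, so 24 × 18 + 5 × 2 = 442 labels have been skipped so far.
Adding those back, label number 441103 + 442 = 441545 at 30 labels/s is 14718 s + 5 f = 4 h 5 min 18 s frame 5, i.e. 04:05:18;05.

04:05:18;05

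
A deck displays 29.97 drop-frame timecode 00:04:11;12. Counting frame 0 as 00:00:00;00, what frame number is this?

As if non-drop at 30 labels/s: (0 × 3600 + 4 × 60 + 11) × 30 + 12 = 7542.
Minute boundaries passed: 4; those not divisible by 10: 4 − 0 = 4; dropped labels = 2 × 4 = 8.
Actual frame index = 7542 − 8 = 7534.

7534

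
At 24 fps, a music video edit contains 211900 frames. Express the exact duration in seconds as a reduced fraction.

52975/6 seconds

Running time = 211900 ÷ (24) = 211900 × 1/24 = 52975/6 s.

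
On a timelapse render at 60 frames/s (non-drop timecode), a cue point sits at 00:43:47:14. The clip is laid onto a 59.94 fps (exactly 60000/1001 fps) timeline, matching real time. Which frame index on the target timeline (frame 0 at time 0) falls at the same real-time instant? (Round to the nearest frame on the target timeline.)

Source frame index: (0×3600 + 43×60 + 47) × 60 + 14 = 157634.
Real time: 157634 / (60) = 78817/30 s.
Target frame: (78817/30) × (60000/1001) = 157634000/1001 ≈ 157476.523 → 157477.

frame 157477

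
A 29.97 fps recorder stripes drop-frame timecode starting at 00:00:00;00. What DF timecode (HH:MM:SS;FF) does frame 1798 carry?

00:00:59;28

Ten DF minutes hold 17982 frames, so frame 1798 lies in block 0 (frames 0–17981) with 1798 frames into that block.
The block's first minute is 1800 frames and the rest 1798 each; 1798 frames reaches minute 0, so 0 × 18 + 0 × 2 = 0 labels have been skipped so far.
Adding those back, label number 1798 + 0 = 1798 at 30 labels/s is 59 s + 28 f = 0 h 0 min 59 s frame 28, i.e. 00:00:59;28.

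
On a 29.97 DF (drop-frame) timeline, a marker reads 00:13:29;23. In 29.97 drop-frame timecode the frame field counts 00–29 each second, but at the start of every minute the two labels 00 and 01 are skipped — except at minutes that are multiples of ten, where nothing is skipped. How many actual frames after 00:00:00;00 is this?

As if non-drop at 30 labels/s: (0 × 3600 + 13 × 60 + 29) × 30 + 23 = 24293.
Minute boundaries passed: 13; those not divisible by 10: 13 − 1 = 12; dropped labels = 2 × 12 = 24.
Actual frame index = 24293 − 24 = 24269.

24269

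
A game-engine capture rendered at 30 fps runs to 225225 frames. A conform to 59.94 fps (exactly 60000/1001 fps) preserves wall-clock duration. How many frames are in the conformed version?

Target frames = source frames × (target rate / source rate) = 225225 × (60000/1001)/(30) = 225225 × 2000/1001 = 450000.

450000 frames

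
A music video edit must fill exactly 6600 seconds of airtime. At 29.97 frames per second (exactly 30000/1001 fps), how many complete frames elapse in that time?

197802 frames

Frames = 6600 × 30000/1001 = 18000000/91 ≈ 197802.1978.
Complete frames: 197802.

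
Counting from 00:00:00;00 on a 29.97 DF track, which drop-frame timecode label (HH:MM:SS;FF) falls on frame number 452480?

Ten DF minutes hold 17982 frames, so frame 452480 lies in block 25 (frames 449550–467531) with 2930 frames into that block.
The block's first minute is 1800 frames and the rest 1798 each; 2930 frames reaches minute 1, so 25 × 18 + 1 × 2 = 452 labels have been skipped so far.
Adding those back, label number 452480 + 452 = 452932 at 30 labels/s is 15097 s + 22 f = 4 h 11 min 37 s frame 22, i.e. 04:11:37;22.

04:11:37;22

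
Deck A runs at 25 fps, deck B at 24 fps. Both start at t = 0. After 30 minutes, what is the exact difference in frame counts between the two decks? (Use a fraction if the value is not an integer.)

30 min = 1800 s.
A emits 25 × 1800 = 45000 frames; B emits 24 × 1800 = 43200.
Difference = 1800 frames; B is behind A.

1800 frames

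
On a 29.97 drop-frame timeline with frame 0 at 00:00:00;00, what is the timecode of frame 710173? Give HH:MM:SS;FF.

06:34:56;03

Ten DF minutes hold 17982 frames, so frame 710173 lies in block 39 (frames 701298–719279) with 8875 frames into that block.
The block's first minute is 1800 frames and the rest 1798 each; 8875 frames reaches minute 4, so 39 × 18 + 4 × 2 = 710 labels have been skipped so far.
Adding those back, label number 710173 + 710 = 710883 at 30 labels/s is 23696 s + 3 f = 6 h 34 min 56 s frame 3, i.e. 06:34:56;03.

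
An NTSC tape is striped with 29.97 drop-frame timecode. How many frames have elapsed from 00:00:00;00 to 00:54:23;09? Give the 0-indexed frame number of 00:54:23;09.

Complete 10-minute blocks: 5, each 17982 frames → 89910.
Remaining 4 whole minutes in the current block: 1800 + 3 × 1798 = 7194 frames.
Within the current minute: 23 × 30 + 9 − 2 = 697 (labels ;00/;01 skipped at this minute). Total = 89910 + 7194 + 697 = 97801.

97801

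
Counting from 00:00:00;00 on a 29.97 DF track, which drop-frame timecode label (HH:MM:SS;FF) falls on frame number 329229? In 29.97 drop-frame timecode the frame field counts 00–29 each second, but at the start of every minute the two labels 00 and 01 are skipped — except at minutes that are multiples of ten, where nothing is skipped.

03:03:05;09

Each 10-minute DF block holds 10 × 60 × 30 − 9 × 2 = 17982 frames. 329229 ÷ 17982 → 18 full blocks, remainder 5553.
Within the partial block the first minute is 1800 frames and each further minute 1798, so 3 further minute boundaries passed. Total skipped labels = 18 × 18 + 2 × 3 = 330.
Non-drop label index = 329229 + 330 = 329559; at 30 labels/s that is 03:03:05:09, i.e. DF 03:03:05;09.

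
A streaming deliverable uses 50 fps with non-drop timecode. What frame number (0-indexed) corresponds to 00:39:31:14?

frame 118564

Total seconds to the label: (0 × 3600 + 39 × 60 + 31) = 2371.
Frame index = 2371 × 50 + 14 = 118564.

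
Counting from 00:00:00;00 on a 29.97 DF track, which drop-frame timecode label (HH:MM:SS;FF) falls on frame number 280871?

Each 10-minute DF block holds 10 × 60 × 30 − 9 × 2 = 17982 frames. 280871 ÷ 17982 → 15 full blocks, remainder 11141.
Within the partial block the first minute is 1800 frames and each further minute 1798, so 6 further minute boundaries passed. Total skipped labels = 18 × 15 + 2 × 6 = 282.
Non-drop label index = 280871 + 282 = 281153; at 30 labels/s that is 02:36:11:23, i.e. DF 02:36:11;23.

02:36:11;23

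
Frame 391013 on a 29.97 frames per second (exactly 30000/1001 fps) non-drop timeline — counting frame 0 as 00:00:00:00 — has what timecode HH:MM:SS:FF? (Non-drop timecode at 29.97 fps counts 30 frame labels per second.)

391013 ÷ 30 = 13033 full seconds, remainder 23 frames.
13033 s = 3 h 37 min 13 s.
Timecode: 03:37:13:23.

03:37:13:23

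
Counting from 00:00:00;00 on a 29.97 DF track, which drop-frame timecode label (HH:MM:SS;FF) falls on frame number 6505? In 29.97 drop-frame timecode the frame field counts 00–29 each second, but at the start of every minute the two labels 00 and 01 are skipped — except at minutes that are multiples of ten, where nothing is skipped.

Ten DF minutes hold 17982 frames, so frame 6505 lies in block 0 (frames 0–17981) with 6505 frames into that block.
The block's first minute is 1800 frames and the rest 1798 each; 6505 frames reaches minute 3, so 0 × 18 + 3 × 2 = 6 labels have been skipped so far.
Adding those back, label number 6505 + 6 = 6511 at 30 labels/s is 217 s + 1 f = 0 h 3 min 37 s frame 1, i.e. 00:03:37;01.

00:03:37;01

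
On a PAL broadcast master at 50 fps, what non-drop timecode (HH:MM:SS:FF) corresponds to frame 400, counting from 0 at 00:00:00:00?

400 ÷ 50 = 8 full seconds, remainder 0 frames.
8 s = 0 h 0 min 8 s.
Timecode: 00:00:08:00.

00:00:08:00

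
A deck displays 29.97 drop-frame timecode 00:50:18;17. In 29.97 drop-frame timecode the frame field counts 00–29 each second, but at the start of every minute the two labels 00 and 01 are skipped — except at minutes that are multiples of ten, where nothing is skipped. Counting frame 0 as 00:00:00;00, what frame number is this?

90467

As if non-drop at 30 labels/s: (0 × 3600 + 50 × 60 + 18) × 30 + 17 = 90557.
Minute boundaries passed: 50; those not divisible by 10: 50 − 5 = 45; dropped labels = 2 × 45 = 90.
Actual frame index = 90557 − 90 = 90467.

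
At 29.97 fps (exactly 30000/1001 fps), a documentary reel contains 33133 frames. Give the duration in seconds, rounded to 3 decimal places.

Running time = 33133 × 1001/30000 = 33166133/30000 s ≈ 1105.538 s.

1105.538 seconds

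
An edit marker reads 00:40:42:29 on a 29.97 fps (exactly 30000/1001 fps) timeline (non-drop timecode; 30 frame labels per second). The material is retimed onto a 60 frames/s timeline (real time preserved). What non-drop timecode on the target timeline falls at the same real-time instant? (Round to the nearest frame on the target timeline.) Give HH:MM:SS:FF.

Source frame index: (0×3600 + 40×60 + 42) × 30 + 29 = 73289.
Real time: 73289 / (30000/1001) = 73362289/30000 s.
Target frame: (73362289/30000) × (60) = 73362289/500 ≈ 146724.578 → 146725.
At 60 labels/s: frame 146725 → 00:40:45:25.

00:40:45:25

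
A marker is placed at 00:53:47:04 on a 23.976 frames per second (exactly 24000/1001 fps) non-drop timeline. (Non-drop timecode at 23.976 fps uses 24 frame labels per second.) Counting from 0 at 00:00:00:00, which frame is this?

Total seconds to the label: (0 × 3600 + 53 × 60 + 47) = 3227.
Frame index = 3227 × 24 + 4 = 77452.

77452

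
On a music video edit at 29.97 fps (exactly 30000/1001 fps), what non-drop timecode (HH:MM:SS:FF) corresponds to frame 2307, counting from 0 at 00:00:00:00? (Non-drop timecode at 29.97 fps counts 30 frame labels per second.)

2307 ÷ 30 = 76 full seconds, remainder 27 frames.
76 s = 0 h 1 min 16 s.
Timecode: 00:01:16:27.

00:01:16:27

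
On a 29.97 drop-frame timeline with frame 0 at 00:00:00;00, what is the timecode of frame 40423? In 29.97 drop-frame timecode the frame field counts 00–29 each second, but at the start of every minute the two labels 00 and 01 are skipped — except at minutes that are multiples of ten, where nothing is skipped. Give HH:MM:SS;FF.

Each 10-minute DF block holds 10 × 60 × 30 − 9 × 2 = 17982 frames. 40423 ÷ 17982 → 2 full blocks, remainder 4459.
Within the partial block the first minute is 1800 frames and each further minute 1798, so 2 further minute boundaries passed. Total skipped labels = 18 × 2 + 2 × 2 = 40.
Non-drop label index = 40423 + 40 = 40463; at 30 labels/s that is 00:22:28:23, i.e. DF 00:22:28;23.

00:22:28;23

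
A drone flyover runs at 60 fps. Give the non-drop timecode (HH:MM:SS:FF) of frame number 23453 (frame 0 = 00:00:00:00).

00:06:30:53

23453 ÷ 60 = 390 full seconds, remainder 53 frames.
390 s = 0 h 6 min 30 s.
Timecode: 00:06:30:53.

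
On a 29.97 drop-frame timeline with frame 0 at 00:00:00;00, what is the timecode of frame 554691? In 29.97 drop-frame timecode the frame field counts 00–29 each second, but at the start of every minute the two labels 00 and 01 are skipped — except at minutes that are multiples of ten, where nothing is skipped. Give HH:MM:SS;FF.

05:08:28;07

Each 10-minute DF block holds 10 × 60 × 30 − 9 × 2 = 17982 frames. 554691 ÷ 17982 → 30 full blocks, remainder 15231.
Within the partial block the first minute is 1800 frames and each further minute 1798, so 8 further minute boundaries passed. Total skipped labels = 18 × 30 + 2 × 8 = 556.
Non-drop label index = 554691 + 556 = 555247; at 30 labels/s that is 05:08:28:07, i.e. DF 05:08:28;07.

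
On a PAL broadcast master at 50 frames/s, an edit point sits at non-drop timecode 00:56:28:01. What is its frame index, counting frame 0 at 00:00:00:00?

Total seconds to the label: (0 × 3600 + 56 × 60 + 28) = 3388.
Frame index = 3388 × 50 + 1 = 169401.

169401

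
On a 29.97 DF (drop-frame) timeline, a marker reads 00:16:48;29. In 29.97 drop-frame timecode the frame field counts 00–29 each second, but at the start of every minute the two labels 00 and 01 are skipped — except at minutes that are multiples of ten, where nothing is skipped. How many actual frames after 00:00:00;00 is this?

As if non-drop at 30 labels/s: (0 × 3600 + 16 × 60 + 48) × 30 + 29 = 30269.
Minute boundaries passed: 16; those not divisible by 10: 16 − 1 = 15; dropped labels = 2 × 15 = 30.
Actual frame index = 30269 − 30 = 30239.

30239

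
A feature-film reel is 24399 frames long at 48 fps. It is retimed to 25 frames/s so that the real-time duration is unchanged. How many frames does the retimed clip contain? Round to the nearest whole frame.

12708 frames

Frames at target rate = 24399 × (25) / (48) = 203325/16 ≈ 12707.812.
Nearest whole frame: 12708.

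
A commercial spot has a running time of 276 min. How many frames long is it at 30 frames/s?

496800 frames

276 min = 16560 s.
Frames = 16560 × 30 = 496800.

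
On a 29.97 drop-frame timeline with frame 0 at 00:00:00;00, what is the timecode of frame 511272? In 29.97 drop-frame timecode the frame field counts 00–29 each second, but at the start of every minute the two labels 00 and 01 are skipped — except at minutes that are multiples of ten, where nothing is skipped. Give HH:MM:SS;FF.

04:44:19;14

Ten DF minutes hold 17982 frames, so frame 511272 lies in block 28 (frames 503496–521477) with 7776 frames into that block.
The block's first minute is 1800 frames and the rest 1798 each; 7776 frames reaches minute 4, so 28 × 18 + 4 × 2 = 512 labels have been skipped so far.
Adding those back, label number 511272 + 512 = 511784 at 30 labels/s is 17059 s + 14 f = 4 h 44 min 19 s frame 14, i.e. 04:44:19;14.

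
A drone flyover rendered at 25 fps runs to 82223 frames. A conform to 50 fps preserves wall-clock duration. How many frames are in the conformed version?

Target frames = source frames × (target rate / source rate) = 82223 × (50)/(25) = 82223 × 2 = 164446.

164446 frames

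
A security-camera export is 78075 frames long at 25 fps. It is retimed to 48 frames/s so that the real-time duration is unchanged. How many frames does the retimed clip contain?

Target frames = source frames × (target rate / source rate) = 78075 × (48)/(25) = 78075 × 48/25 = 149904.

149904 frames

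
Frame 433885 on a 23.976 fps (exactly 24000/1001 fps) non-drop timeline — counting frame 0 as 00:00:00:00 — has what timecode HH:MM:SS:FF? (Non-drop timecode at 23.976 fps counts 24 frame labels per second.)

433885 ÷ 24 = 18078 full seconds, remainder 13 frames.
18078 s = 5 h 1 min 18 s.
Timecode: 05:01:18:13.

05:01:18:13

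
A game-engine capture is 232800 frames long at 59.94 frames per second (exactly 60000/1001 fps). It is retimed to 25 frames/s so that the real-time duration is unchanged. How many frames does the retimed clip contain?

Target frames = source frames × (target rate / source rate) = 232800 × (25)/(60000/1001) = 232800 × 1001/2400 = 97097.

97097 frames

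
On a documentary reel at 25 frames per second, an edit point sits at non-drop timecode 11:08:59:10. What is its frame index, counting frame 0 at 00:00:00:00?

1003485

Total seconds to the label: (11 × 3600 + 8 × 60 + 59) = 40139.
Frame index = 40139 × 25 + 10 = 1003485.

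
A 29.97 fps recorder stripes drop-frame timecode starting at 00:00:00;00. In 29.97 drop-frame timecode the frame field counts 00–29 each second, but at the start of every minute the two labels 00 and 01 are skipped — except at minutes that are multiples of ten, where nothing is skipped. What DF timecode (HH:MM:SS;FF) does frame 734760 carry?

Ten DF minutes hold 17982 frames, so frame 734760 lies in block 40 (frames 719280–737261) with 15480 frames into that block.
The block's first minute is 1800 frames and the rest 1798 each; 15480 frames reaches minute 8, so 40 × 18 + 8 × 2 = 736 labels have been skipped so far.
Adding those back, label number 734760 + 736 = 735496 at 30 labels/s is 24516 s + 16 f = 6 h 48 min 36 s frame 16, i.e. 06:48:36;16.

06:48:36;16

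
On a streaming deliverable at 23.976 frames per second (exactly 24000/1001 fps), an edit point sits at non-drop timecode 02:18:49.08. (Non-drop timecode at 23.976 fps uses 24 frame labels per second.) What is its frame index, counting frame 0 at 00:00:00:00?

frame 199904

Total seconds to the label: (2 × 3600 + 18 × 60 + 49) = 8329.
Frame index = 8329 × 24 + 8 = 199904.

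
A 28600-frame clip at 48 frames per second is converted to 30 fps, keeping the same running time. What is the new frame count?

17875 frames

Target frames = source frames × (target rate / source rate) = 28600 × (30)/(48) = 28600 × 5/8 = 17875.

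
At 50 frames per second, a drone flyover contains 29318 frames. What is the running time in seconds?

Running time = 29318 / (50) = 586.36 s.

586.36 seconds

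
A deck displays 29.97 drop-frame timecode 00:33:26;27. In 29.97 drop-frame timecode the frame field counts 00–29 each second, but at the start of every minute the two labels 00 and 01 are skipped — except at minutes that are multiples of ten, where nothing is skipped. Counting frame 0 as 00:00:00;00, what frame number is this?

As if non-drop at 30 labels/s: (0 × 3600 + 33 × 60 + 26) × 30 + 27 = 60207.
Minute boundaries passed: 33; those not divisible by 10: 33 − 3 = 30; dropped labels = 2 × 30 = 60.
Actual frame index = 60207 − 60 = 60147.

60147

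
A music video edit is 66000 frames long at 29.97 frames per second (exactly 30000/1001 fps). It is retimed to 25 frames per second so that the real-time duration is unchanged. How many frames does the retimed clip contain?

55055 frames

Target frames = source frames × (target rate / source rate) = 66000 × (25)/(30000/1001) = 66000 × 1001/1200 = 55055.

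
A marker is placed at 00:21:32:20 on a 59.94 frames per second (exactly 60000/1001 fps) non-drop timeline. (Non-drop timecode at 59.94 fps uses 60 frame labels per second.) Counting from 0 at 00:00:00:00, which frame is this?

Total seconds to the label: (0 × 3600 + 21 × 60 + 32) = 1292.
Frame index = 1292 × 60 + 20 = 77540.

frame 77540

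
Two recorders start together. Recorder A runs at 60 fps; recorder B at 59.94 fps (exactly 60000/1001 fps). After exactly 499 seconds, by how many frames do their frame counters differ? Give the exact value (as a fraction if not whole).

A emits 60 × 499 = 29940 frames; B emits 60000/1001 × 499 = 29940000/1001.
Difference = 29940/1001 frames (≈ 29.9101); B is behind A.

29940/1001 frames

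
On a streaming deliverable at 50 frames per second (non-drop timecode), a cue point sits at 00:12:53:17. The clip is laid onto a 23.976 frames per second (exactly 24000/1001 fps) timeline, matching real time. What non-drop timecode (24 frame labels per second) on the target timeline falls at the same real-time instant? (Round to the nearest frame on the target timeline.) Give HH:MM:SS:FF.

Source frame index: (0×3600 + 12×60 + 53) × 50 + 17 = 38667.
Real time: 38667 / (50) = 38667/50 s.
Target frame: (38667/50) × (24000/1001) = 18560160/1001 ≈ 18541.618 → 18542.
At 24 labels/s: frame 18542 → 00:12:52:14.

00:12:52:14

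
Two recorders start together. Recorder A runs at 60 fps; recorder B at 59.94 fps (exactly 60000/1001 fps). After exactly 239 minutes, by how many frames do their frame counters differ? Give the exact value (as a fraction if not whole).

860400/1001 frames

239 min = 14340 s.
A emits 60 × 14340 = 860400 frames; B emits 60000/1001 × 14340 = 860400000/1001.
Difference = 860400/1001 frames (≈ 859.5405); B is behind A.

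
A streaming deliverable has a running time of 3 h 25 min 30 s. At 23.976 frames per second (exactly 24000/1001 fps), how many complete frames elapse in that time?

295624 frames

3 h 25 min 30 s = 12330 s.
Frames = 12330 × 24000/1001 = 295920000/1001 ≈ 295624.3756.
Complete frames: 295624.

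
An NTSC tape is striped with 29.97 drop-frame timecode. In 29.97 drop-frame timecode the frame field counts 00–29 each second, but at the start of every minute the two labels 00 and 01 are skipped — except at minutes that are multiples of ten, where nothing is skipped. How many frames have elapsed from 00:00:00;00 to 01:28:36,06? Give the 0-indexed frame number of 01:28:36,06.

159326

As if non-drop at 30 labels/s: (1 × 3600 + 28 × 60 + 36) × 30 + 6 = 159486.
Minute boundaries passed: 88; those not divisible by 10: 88 − 8 = 80; dropped labels = 2 × 80 = 160.
Actual frame index = 159486 − 160 = 159326.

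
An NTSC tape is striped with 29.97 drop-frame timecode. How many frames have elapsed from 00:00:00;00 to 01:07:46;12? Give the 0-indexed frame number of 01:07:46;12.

Complete 10-minute blocks: 6, each 17982 frames → 107892.
Remaining 7 whole minutes in the current block: 1800 + 6 × 1798 = 12588 frames.
Within the current minute: 46 × 30 + 12 − 2 = 1390 (labels ;00/;01 skipped at this minute). Total = 107892 + 12588 + 1390 = 121870.

121870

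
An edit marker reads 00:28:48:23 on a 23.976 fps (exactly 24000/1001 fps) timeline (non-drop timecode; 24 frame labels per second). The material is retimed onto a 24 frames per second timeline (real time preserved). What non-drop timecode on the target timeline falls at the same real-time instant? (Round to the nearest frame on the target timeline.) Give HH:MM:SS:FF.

00:28:50:16

Source frame index: (0×3600 + 28×60 + 48) × 24 + 23 = 41495.
Real time: 41495 / (24000/1001) = 8307299/4800 s.
Target frame: (8307299/4800) × (24) = 8307299/200 ≈ 41536.495 → 41536.
At 24 labels/s: frame 41536 → 00:28:50:16.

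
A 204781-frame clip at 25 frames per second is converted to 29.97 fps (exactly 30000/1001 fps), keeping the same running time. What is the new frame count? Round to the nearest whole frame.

245492 frames

Frames at target rate = 204781 × (30000/1001) / (25) = 245737200/1001 ≈ 245491.708.
Nearest whole frame: 245492.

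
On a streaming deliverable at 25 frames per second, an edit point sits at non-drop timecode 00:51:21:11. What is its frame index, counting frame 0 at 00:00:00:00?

Total seconds to the label: (0 × 3600 + 51 × 60 + 21) = 3081.
Frame index = 3081 × 25 + 11 = 77036.

77036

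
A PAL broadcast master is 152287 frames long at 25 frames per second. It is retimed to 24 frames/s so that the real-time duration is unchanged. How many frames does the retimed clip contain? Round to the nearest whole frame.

Frames at target rate = 152287 × (24) / (25) = 3654888/25 ≈ 146195.520.
Nearest whole frame: 146196.

146196 frames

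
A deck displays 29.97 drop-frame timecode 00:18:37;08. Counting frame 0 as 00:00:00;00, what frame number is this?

33484

As if non-drop at 30 labels/s: (0 × 3600 + 18 × 60 + 37) × 30 + 8 = 33518.
Minute boundaries passed: 18; those not divisible by 10: 18 − 1 = 17; dropped labels = 2 × 17 = 34.
Actual frame index = 33518 − 34 = 33484.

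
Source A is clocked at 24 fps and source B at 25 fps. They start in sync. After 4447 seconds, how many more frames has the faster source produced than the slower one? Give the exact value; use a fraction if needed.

A emits 24 × 4447 = 106728 frames; B emits 25 × 4447 = 111175.
Difference = 4447 frames; B is ahead of A.

4447 frames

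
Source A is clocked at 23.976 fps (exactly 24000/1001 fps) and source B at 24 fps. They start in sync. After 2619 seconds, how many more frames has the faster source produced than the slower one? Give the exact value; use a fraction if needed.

62856/1001 frames

A emits 24000/1001 × 2619 = 62856000/1001 frames; B emits 24 × 2619 = 62856.
Difference = 62856/1001 frames (≈ 62.7932); B is ahead of A.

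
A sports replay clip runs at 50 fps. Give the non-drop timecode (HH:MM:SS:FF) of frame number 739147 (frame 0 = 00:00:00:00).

04:06:22:47

739147 ÷ 50 = 14782 full seconds, remainder 47 frames.
14782 s = 4 h 6 min 22 s.
Timecode: 04:06:22:47.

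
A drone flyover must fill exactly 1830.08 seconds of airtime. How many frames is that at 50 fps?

91504 frames

Frames = 1830.08 × 50 = 91504.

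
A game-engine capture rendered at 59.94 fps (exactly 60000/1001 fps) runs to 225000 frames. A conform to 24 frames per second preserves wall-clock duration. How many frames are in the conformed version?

Target frames = source frames × (target rate / source rate) = 225000 × (24)/(60000/1001) = 225000 × 1001/2500 = 90090.

90090 frames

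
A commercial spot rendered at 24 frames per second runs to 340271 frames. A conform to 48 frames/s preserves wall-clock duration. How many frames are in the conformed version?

680542 frames

Target frames = source frames × (target rate / source rate) = 340271 × (48)/(24) = 340271 × 2 = 680542.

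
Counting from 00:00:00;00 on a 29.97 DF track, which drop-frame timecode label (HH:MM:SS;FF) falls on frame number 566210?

Each 10-minute DF block holds 10 × 60 × 30 − 9 × 2 = 17982 frames. 566210 ÷ 17982 → 31 full blocks, remainder 8768.
Within the partial block the first minute is 1800 frames and each further minute 1798, so 4 further minute boundaries passed. Total skipped labels = 18 × 31 + 2 × 4 = 566.
Non-drop label index = 566210 + 566 = 566776; at 30 labels/s that is 05:14:52:16, i.e. DF 05:14:52;16.

05:14:52;16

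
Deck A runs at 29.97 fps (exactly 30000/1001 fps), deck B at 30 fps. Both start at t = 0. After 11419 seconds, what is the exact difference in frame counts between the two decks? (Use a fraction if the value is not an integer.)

A emits 30000/1001 × 11419 = 342570000/1001 frames; B emits 30 × 11419 = 342570.
Difference = 342570/1001 frames (≈ 342.2278); B is ahead of A.

342570/1001 frames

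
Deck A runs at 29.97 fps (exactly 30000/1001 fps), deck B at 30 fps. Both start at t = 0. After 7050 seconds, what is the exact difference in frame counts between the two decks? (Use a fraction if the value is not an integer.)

211500/1001 frames

A emits 30000/1001 × 7050 = 211500000/1001 frames; B emits 30 × 7050 = 211500.
Difference = 211500/1001 frames (≈ 211.2887); B is ahead of A.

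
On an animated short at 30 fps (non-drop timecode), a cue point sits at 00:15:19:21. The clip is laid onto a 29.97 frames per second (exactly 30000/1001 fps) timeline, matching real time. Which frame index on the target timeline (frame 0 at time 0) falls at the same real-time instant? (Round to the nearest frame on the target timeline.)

Source frame index: (0×3600 + 15×60 + 19) × 30 + 21 = 27591.
Real time: 27591 / (30) = 9197/10 s.
Target frame: (9197/10) × (30000/1001) = 27591000/1001 ≈ 27563.437 → 27563.

frame 27563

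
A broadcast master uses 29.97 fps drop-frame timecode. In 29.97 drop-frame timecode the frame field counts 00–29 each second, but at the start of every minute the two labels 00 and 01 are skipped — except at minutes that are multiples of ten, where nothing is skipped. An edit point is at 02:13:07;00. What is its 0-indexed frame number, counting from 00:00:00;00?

239370

Complete 10-minute blocks: 13, each 17982 frames → 233766.
Remaining 3 whole minutes in the current block: 1800 + 2 × 1798 = 5396 frames.
Within the current minute: 7 × 30 + 0 − 2 = 208 (labels ;00/;01 skipped at this minute). Total = 233766 + 5396 + 208 = 239370.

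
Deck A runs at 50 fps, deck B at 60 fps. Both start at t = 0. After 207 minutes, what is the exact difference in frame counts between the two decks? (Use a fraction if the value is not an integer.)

124200 frames

207 min = 12420 s.
A emits 50 × 12420 = 621000 frames; B emits 60 × 12420 = 745200.
Difference = 124200 frames; B is ahead of A.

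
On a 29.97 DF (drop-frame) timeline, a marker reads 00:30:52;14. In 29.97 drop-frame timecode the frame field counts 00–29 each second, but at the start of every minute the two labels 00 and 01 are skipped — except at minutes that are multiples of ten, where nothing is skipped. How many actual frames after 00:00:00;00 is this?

55520

Complete 10-minute blocks: 3, each 17982 frames → 53946.
Remaining 0 whole minutes in the current block: 0 frames.
Within the current minute: 52 × 30 + 14 = 1574. Total = 53946 + 0 + 1574 = 55520.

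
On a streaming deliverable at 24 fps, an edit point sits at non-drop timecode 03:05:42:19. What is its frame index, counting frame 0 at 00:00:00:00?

Total seconds to the label: (3 × 3600 + 5 × 60 + 42) = 11142.
Frame index = 11142 × 24 + 19 = 267427.

267427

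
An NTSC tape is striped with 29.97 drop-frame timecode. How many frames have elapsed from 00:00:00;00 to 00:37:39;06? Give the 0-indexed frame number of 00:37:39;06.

67708

As if non-drop at 30 labels/s: (0 × 3600 + 37 × 60 + 39) × 30 + 6 = 67776.
Minute boundaries passed: 37; those not divisible by 10: 37 − 3 = 34; dropped labels = 2 × 34 = 68.
Actual frame index = 67776 − 68 = 67708.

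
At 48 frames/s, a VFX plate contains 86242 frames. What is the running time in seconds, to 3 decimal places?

1796.708 seconds

Running time = 86242 × 1/48 = 43121/24 s ≈ 1796.708 s.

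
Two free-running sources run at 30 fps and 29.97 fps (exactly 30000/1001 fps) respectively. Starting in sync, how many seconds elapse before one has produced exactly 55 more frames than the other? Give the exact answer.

11011/6 seconds

The gap grows by |30000/1001 − 30| = 30/1001 frames per second.
Time for a 55-frame gap: 55 ÷ (30/1001) = 11011/6 s.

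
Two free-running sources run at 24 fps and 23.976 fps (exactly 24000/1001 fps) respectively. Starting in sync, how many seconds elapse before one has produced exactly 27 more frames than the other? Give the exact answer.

The gap grows by |24000/1001 − 24| = 24/1001 frames per second.
Time for a 27-frame gap: 27 ÷ (24/1001) = 1126.125 s.

1126.125 seconds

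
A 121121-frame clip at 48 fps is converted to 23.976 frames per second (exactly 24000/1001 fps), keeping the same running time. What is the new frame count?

60500 frames

Target frames = source frames × (target rate / source rate) = 121121 × (24000/1001)/(48) = 121121 × 500/1001 = 60500.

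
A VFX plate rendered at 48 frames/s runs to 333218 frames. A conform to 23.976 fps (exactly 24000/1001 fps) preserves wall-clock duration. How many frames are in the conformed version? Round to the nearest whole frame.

Frames at target rate = 333218 × (24000/1001) / (48) = 166609000/1001 ≈ 166442.557.
Nearest whole frame: 166443.

166443 frames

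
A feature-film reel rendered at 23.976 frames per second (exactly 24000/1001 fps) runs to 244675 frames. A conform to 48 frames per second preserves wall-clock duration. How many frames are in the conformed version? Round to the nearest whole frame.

489839 frames

Frames at target rate = 244675 × (48) / (24000/1001) = 9796787/20 ≈ 489839.350.
Nearest whole frame: 489839.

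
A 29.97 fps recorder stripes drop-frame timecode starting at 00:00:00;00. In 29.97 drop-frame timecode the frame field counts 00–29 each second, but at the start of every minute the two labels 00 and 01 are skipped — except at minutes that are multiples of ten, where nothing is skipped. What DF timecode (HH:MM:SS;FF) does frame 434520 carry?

Ten DF minutes hold 17982 frames, so frame 434520 lies in block 24 (frames 431568–449549) with 2952 frames into that block.
The block's first minute is 1800 frames and the rest 1798 each; 2952 frames reaches minute 1, so 24 × 18 + 1 × 2 = 434 labels have been skipped so far.
Adding those back, label number 434520 + 434 = 434954 at 30 labels/s is 14498 s + 14 f = 4 h 1 min 38 s frame 14, i.e. 04:01:38;14.

04:01:38;14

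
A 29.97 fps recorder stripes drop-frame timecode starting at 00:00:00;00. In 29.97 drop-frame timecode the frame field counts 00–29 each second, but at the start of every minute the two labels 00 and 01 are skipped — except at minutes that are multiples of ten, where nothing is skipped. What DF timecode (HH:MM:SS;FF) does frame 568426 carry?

Ten DF minutes hold 17982 frames, so frame 568426 lies in block 31 (frames 557442–575423) with 10984 frames into that block.
The block's first minute is 1800 frames and the rest 1798 each; 10984 frames reaches minute 6, so 31 × 18 + 6 × 2 = 570 labels have been skipped so far.
Adding those back, label number 568426 + 570 = 568996 at 30 labels/s is 18966 s + 16 f = 5 h 16 min 6 s frame 16, i.e. 05:16:06;16.

05:16:06;16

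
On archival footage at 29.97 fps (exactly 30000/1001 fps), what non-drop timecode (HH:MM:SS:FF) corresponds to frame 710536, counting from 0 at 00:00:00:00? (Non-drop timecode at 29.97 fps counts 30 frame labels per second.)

06:34:44:16

710536 ÷ 30 = 23684 full seconds, remainder 16 frames.
23684 s = 6 h 34 min 44 s.
Timecode: 06:34:44:16.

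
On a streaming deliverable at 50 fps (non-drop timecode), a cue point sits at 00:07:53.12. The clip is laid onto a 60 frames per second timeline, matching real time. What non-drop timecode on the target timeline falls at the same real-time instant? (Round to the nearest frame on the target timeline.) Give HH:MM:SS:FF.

00:07:53:14

Source frame index: (0×3600 + 7×60 + 53) × 50 + 12 = 23662.
Real time: 23662 / (50) = 11831/25 s.
Target frame: (11831/25) × (60) = 141972/5 ≈ 28394.400 → 28394.
At 60 labels/s: frame 28394 → 00:07:53:14.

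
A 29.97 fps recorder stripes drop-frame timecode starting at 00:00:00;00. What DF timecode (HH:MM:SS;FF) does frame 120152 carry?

Each 10-minute DF block holds 10 × 60 × 30 − 9 × 2 = 17982 frames. 120152 ÷ 17982 → 6 full blocks, remainder 12260.
Within the partial block the first minute is 1800 frames and each further minute 1798, so 6 further minute boundaries passed. Total skipped labels = 18 × 6 + 2 × 6 = 120.
Non-drop label index = 120152 + 120 = 120272; at 30 labels/s that is 01:06:49:02, i.e. DF 01:06:49;02.

01:06:49;02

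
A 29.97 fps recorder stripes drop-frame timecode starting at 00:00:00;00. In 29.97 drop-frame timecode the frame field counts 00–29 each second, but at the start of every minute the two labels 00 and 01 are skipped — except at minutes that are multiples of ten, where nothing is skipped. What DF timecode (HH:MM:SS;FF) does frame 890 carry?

00:00:29;20

Each 10-minute DF block holds 10 × 60 × 30 − 9 × 2 = 17982 frames. 890 ÷ 17982 → 0 full blocks, remainder 890.
Within the partial block the first minute is 1800 frames and each further minute 1798, so 0 further minute boundaries passed. Total skipped labels = 18 × 0 + 2 × 0 = 0.
Non-drop label index = 890 + 0 = 890; at 30 labels/s that is 00:00:29:20, i.e. DF 00:00:29;20.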